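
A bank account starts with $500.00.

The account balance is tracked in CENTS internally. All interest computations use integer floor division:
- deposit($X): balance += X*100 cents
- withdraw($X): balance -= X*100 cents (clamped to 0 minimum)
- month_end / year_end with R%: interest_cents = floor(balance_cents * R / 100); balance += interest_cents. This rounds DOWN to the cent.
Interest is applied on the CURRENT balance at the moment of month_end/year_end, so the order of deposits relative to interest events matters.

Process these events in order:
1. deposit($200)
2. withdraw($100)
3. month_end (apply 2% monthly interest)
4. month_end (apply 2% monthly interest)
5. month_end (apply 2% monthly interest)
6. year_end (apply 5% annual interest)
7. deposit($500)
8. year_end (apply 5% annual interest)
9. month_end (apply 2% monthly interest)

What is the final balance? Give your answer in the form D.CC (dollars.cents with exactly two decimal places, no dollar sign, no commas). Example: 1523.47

After 1 (deposit($200)): balance=$700.00 total_interest=$0.00
After 2 (withdraw($100)): balance=$600.00 total_interest=$0.00
After 3 (month_end (apply 2% monthly interest)): balance=$612.00 total_interest=$12.00
After 4 (month_end (apply 2% monthly interest)): balance=$624.24 total_interest=$24.24
After 5 (month_end (apply 2% monthly interest)): balance=$636.72 total_interest=$36.72
After 6 (year_end (apply 5% annual interest)): balance=$668.55 total_interest=$68.55
After 7 (deposit($500)): balance=$1168.55 total_interest=$68.55
After 8 (year_end (apply 5% annual interest)): balance=$1226.97 total_interest=$126.97
After 9 (month_end (apply 2% monthly interest)): balance=$1251.50 total_interest=$151.50

Answer: 1251.50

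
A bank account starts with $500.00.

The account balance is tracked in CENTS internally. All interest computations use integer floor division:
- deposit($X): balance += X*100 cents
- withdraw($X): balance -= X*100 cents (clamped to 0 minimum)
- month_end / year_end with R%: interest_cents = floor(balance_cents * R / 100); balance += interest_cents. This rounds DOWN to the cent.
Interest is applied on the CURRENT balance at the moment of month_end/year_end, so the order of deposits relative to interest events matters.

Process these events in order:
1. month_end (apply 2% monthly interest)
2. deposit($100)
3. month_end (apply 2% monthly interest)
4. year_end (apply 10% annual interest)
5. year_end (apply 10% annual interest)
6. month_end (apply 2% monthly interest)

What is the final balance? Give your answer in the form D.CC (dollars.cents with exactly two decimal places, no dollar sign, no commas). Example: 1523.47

After 1 (month_end (apply 2% monthly interest)): balance=$510.00 total_interest=$10.00
After 2 (deposit($100)): balance=$610.00 total_interest=$10.00
After 3 (month_end (apply 2% monthly interest)): balance=$622.20 total_interest=$22.20
After 4 (year_end (apply 10% annual interest)): balance=$684.42 total_interest=$84.42
After 5 (year_end (apply 10% annual interest)): balance=$752.86 total_interest=$152.86
After 6 (month_end (apply 2% monthly interest)): balance=$767.91 total_interest=$167.91

Answer: 767.91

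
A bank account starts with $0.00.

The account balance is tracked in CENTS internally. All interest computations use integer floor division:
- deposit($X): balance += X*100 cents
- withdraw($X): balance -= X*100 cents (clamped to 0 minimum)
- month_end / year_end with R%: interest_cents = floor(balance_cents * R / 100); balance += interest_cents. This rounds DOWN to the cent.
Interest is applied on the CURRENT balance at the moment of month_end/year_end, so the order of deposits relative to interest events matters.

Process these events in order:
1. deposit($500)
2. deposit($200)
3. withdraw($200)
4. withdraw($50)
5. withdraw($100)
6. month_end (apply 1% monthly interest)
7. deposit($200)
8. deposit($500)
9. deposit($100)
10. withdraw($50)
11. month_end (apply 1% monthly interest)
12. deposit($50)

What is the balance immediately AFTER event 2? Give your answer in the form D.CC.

Answer: 700.00

Derivation:
After 1 (deposit($500)): balance=$500.00 total_interest=$0.00
After 2 (deposit($200)): balance=$700.00 total_interest=$0.00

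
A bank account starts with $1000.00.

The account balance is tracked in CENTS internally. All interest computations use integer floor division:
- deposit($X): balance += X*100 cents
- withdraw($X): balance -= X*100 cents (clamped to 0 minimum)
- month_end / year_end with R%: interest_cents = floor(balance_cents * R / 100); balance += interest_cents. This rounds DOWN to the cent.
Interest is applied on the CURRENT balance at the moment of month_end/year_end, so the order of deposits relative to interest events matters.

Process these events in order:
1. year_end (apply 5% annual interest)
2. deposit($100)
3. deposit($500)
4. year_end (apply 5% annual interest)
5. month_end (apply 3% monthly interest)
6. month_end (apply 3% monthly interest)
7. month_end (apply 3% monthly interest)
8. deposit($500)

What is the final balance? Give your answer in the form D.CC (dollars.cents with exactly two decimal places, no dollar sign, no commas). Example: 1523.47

Answer: 2393.14

Derivation:
After 1 (year_end (apply 5% annual interest)): balance=$1050.00 total_interest=$50.00
After 2 (deposit($100)): balance=$1150.00 total_interest=$50.00
After 3 (deposit($500)): balance=$1650.00 total_interest=$50.00
After 4 (year_end (apply 5% annual interest)): balance=$1732.50 total_interest=$132.50
After 5 (month_end (apply 3% monthly interest)): balance=$1784.47 total_interest=$184.47
After 6 (month_end (apply 3% monthly interest)): balance=$1838.00 total_interest=$238.00
After 7 (month_end (apply 3% monthly interest)): balance=$1893.14 total_interest=$293.14
After 8 (deposit($500)): balance=$2393.14 total_interest=$293.14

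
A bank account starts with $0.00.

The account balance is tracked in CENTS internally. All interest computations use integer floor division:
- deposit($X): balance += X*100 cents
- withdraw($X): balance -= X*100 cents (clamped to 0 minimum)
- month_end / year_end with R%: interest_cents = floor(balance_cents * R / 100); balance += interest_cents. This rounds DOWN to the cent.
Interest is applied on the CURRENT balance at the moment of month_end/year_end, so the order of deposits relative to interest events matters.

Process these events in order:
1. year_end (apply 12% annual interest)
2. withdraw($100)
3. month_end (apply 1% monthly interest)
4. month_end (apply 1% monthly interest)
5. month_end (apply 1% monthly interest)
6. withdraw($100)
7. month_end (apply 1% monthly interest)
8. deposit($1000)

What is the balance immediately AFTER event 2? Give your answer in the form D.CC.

Answer: 0.00

Derivation:
After 1 (year_end (apply 12% annual interest)): balance=$0.00 total_interest=$0.00
After 2 (withdraw($100)): balance=$0.00 total_interest=$0.00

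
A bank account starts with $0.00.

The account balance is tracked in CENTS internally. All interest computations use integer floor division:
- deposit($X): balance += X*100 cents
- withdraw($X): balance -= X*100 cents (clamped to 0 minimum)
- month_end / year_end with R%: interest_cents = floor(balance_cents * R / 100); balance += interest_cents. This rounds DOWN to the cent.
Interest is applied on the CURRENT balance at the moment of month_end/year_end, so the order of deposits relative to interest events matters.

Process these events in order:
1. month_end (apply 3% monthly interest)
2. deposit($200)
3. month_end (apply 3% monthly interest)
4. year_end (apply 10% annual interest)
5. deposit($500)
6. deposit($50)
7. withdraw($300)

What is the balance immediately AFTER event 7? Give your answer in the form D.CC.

After 1 (month_end (apply 3% monthly interest)): balance=$0.00 total_interest=$0.00
After 2 (deposit($200)): balance=$200.00 total_interest=$0.00
After 3 (month_end (apply 3% monthly interest)): balance=$206.00 total_interest=$6.00
After 4 (year_end (apply 10% annual interest)): balance=$226.60 total_interest=$26.60
After 5 (deposit($500)): balance=$726.60 total_interest=$26.60
After 6 (deposit($50)): balance=$776.60 total_interest=$26.60
After 7 (withdraw($300)): balance=$476.60 total_interest=$26.60

Answer: 476.60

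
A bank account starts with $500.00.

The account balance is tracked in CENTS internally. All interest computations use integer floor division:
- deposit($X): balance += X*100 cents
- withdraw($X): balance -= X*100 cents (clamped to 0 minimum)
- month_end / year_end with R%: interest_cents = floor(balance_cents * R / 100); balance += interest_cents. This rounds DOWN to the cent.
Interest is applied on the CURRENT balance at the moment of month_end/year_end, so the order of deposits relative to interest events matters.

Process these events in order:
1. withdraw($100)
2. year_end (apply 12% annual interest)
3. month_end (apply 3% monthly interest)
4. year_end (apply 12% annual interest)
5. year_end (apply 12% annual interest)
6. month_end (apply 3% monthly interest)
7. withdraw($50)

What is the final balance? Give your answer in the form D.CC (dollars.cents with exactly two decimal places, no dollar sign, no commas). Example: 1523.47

After 1 (withdraw($100)): balance=$400.00 total_interest=$0.00
After 2 (year_end (apply 12% annual interest)): balance=$448.00 total_interest=$48.00
After 3 (month_end (apply 3% monthly interest)): balance=$461.44 total_interest=$61.44
After 4 (year_end (apply 12% annual interest)): balance=$516.81 total_interest=$116.81
After 5 (year_end (apply 12% annual interest)): balance=$578.82 total_interest=$178.82
After 6 (month_end (apply 3% monthly interest)): balance=$596.18 total_interest=$196.18
After 7 (withdraw($50)): balance=$546.18 total_interest=$196.18

Answer: 546.18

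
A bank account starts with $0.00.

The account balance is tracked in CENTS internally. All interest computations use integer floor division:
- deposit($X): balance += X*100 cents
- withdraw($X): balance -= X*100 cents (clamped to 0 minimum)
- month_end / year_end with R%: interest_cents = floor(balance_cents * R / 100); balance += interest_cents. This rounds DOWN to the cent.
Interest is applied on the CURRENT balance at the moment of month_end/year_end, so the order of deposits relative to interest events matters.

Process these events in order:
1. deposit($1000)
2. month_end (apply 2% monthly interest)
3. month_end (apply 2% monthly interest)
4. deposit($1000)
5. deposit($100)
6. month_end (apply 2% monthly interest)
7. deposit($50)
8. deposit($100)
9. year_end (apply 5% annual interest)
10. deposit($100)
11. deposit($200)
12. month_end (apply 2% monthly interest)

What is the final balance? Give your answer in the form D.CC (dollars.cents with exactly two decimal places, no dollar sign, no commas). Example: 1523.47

Answer: 2804.85

Derivation:
After 1 (deposit($1000)): balance=$1000.00 total_interest=$0.00
After 2 (month_end (apply 2% monthly interest)): balance=$1020.00 total_interest=$20.00
After 3 (month_end (apply 2% monthly interest)): balance=$1040.40 total_interest=$40.40
After 4 (deposit($1000)): balance=$2040.40 total_interest=$40.40
After 5 (deposit($100)): balance=$2140.40 total_interest=$40.40
After 6 (month_end (apply 2% monthly interest)): balance=$2183.20 total_interest=$83.20
After 7 (deposit($50)): balance=$2233.20 total_interest=$83.20
After 8 (deposit($100)): balance=$2333.20 total_interest=$83.20
After 9 (year_end (apply 5% annual interest)): balance=$2449.86 total_interest=$199.86
After 10 (deposit($100)): balance=$2549.86 total_interest=$199.86
After 11 (deposit($200)): balance=$2749.86 total_interest=$199.86
After 12 (month_end (apply 2% monthly interest)): balance=$2804.85 total_interest=$254.85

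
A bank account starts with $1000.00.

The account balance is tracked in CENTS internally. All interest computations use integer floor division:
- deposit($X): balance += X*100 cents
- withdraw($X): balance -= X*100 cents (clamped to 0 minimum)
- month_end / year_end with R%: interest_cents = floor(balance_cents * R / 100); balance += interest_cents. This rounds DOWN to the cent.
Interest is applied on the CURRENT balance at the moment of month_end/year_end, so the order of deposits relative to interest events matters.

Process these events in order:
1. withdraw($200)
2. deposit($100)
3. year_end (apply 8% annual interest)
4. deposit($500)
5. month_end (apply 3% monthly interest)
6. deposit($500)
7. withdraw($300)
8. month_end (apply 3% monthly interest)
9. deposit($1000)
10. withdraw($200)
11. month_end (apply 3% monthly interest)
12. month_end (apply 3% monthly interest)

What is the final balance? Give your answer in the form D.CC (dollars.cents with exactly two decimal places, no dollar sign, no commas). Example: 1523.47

Answer: 2723.99

Derivation:
After 1 (withdraw($200)): balance=$800.00 total_interest=$0.00
After 2 (deposit($100)): balance=$900.00 total_interest=$0.00
After 3 (year_end (apply 8% annual interest)): balance=$972.00 total_interest=$72.00
After 4 (deposit($500)): balance=$1472.00 total_interest=$72.00
After 5 (month_end (apply 3% monthly interest)): balance=$1516.16 total_interest=$116.16
After 6 (deposit($500)): balance=$2016.16 total_interest=$116.16
After 7 (withdraw($300)): balance=$1716.16 total_interest=$116.16
After 8 (month_end (apply 3% monthly interest)): balance=$1767.64 total_interest=$167.64
After 9 (deposit($1000)): balance=$2767.64 total_interest=$167.64
After 10 (withdraw($200)): balance=$2567.64 total_interest=$167.64
After 11 (month_end (apply 3% monthly interest)): balance=$2644.66 total_interest=$244.66
After 12 (month_end (apply 3% monthly interest)): balance=$2723.99 total_interest=$323.99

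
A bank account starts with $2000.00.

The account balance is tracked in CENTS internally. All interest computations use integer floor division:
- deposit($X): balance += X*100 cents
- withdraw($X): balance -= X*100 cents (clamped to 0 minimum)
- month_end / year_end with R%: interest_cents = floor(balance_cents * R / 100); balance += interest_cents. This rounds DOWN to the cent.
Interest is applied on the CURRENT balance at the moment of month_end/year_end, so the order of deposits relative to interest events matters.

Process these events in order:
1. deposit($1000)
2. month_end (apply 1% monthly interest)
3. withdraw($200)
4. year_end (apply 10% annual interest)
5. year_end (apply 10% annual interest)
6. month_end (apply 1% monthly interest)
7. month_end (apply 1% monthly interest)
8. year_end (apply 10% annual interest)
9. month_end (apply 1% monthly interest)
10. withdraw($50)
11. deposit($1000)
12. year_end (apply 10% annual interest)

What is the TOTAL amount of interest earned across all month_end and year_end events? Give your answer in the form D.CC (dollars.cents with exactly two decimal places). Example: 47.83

Answer: 1563.93

Derivation:
After 1 (deposit($1000)): balance=$3000.00 total_interest=$0.00
After 2 (month_end (apply 1% monthly interest)): balance=$3030.00 total_interest=$30.00
After 3 (withdraw($200)): balance=$2830.00 total_interest=$30.00
After 4 (year_end (apply 10% annual interest)): balance=$3113.00 total_interest=$313.00
After 5 (year_end (apply 10% annual interest)): balance=$3424.30 total_interest=$624.30
After 6 (month_end (apply 1% monthly interest)): balance=$3458.54 total_interest=$658.54
After 7 (month_end (apply 1% monthly interest)): balance=$3493.12 total_interest=$693.12
After 8 (year_end (apply 10% annual interest)): balance=$3842.43 total_interest=$1042.43
After 9 (month_end (apply 1% monthly interest)): balance=$3880.85 total_interest=$1080.85
After 10 (withdraw($50)): balance=$3830.85 total_interest=$1080.85
After 11 (deposit($1000)): balance=$4830.85 total_interest=$1080.85
After 12 (year_end (apply 10% annual interest)): balance=$5313.93 total_interest=$1563.93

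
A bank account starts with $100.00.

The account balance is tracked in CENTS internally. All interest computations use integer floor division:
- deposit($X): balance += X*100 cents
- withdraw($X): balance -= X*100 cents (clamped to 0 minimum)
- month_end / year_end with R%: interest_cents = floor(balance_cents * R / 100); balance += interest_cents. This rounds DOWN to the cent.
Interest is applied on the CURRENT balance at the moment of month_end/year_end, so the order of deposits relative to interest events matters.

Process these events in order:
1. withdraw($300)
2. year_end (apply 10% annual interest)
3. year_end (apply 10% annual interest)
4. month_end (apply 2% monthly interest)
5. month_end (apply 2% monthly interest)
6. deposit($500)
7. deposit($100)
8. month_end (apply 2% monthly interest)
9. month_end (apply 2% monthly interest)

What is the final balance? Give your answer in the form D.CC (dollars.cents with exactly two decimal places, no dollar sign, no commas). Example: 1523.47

Answer: 624.24

Derivation:
After 1 (withdraw($300)): balance=$0.00 total_interest=$0.00
After 2 (year_end (apply 10% annual interest)): balance=$0.00 total_interest=$0.00
After 3 (year_end (apply 10% annual interest)): balance=$0.00 total_interest=$0.00
After 4 (month_end (apply 2% monthly interest)): balance=$0.00 total_interest=$0.00
After 5 (month_end (apply 2% monthly interest)): balance=$0.00 total_interest=$0.00
After 6 (deposit($500)): balance=$500.00 total_interest=$0.00
After 7 (deposit($100)): balance=$600.00 total_interest=$0.00
After 8 (month_end (apply 2% monthly interest)): balance=$612.00 total_interest=$12.00
After 9 (month_end (apply 2% monthly interest)): balance=$624.24 total_interest=$24.24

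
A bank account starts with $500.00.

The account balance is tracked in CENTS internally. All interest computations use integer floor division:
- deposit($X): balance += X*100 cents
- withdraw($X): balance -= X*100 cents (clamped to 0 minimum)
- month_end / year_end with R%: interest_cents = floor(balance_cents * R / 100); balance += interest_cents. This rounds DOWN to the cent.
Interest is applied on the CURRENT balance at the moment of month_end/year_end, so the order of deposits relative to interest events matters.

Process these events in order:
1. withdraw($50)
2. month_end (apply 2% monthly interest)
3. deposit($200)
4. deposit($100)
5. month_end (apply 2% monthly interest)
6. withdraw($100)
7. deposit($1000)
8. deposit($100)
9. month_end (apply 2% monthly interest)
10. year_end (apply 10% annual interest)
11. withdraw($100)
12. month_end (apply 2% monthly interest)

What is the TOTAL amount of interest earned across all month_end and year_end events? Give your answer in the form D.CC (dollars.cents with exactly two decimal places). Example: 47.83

After 1 (withdraw($50)): balance=$450.00 total_interest=$0.00
After 2 (month_end (apply 2% monthly interest)): balance=$459.00 total_interest=$9.00
After 3 (deposit($200)): balance=$659.00 total_interest=$9.00
After 4 (deposit($100)): balance=$759.00 total_interest=$9.00
After 5 (month_end (apply 2% monthly interest)): balance=$774.18 total_interest=$24.18
After 6 (withdraw($100)): balance=$674.18 total_interest=$24.18
After 7 (deposit($1000)): balance=$1674.18 total_interest=$24.18
After 8 (deposit($100)): balance=$1774.18 total_interest=$24.18
After 9 (month_end (apply 2% monthly interest)): balance=$1809.66 total_interest=$59.66
After 10 (year_end (apply 10% annual interest)): balance=$1990.62 total_interest=$240.62
After 11 (withdraw($100)): balance=$1890.62 total_interest=$240.62
After 12 (month_end (apply 2% monthly interest)): balance=$1928.43 total_interest=$278.43

Answer: 278.43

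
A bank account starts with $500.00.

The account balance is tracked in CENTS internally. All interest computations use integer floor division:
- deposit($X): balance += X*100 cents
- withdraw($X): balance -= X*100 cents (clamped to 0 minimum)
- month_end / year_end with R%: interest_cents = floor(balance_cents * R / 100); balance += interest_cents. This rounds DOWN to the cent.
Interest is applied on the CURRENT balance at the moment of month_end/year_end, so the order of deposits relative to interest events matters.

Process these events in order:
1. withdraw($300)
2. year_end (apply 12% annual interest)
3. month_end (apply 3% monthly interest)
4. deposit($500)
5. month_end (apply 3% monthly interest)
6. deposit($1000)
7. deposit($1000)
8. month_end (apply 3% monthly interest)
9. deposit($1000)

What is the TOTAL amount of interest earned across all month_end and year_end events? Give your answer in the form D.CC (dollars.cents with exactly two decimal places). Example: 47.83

Answer: 135.21

Derivation:
After 1 (withdraw($300)): balance=$200.00 total_interest=$0.00
After 2 (year_end (apply 12% annual interest)): balance=$224.00 total_interest=$24.00
After 3 (month_end (apply 3% monthly interest)): balance=$230.72 total_interest=$30.72
After 4 (deposit($500)): balance=$730.72 total_interest=$30.72
After 5 (month_end (apply 3% monthly interest)): balance=$752.64 total_interest=$52.64
After 6 (deposit($1000)): balance=$1752.64 total_interest=$52.64
After 7 (deposit($1000)): balance=$2752.64 total_interest=$52.64
After 8 (month_end (apply 3% monthly interest)): balance=$2835.21 total_interest=$135.21
After 9 (deposit($1000)): balance=$3835.21 total_interest=$135.21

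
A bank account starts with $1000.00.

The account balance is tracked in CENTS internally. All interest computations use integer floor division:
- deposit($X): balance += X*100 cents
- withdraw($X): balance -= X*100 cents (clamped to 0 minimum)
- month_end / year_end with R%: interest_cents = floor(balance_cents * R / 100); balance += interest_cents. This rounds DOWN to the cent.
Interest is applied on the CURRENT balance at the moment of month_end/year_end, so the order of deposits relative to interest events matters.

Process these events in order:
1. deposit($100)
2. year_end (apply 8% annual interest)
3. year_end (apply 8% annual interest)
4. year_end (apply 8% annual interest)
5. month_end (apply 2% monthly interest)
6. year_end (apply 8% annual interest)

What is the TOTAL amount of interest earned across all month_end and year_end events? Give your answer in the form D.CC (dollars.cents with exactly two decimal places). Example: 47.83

Answer: 426.46

Derivation:
After 1 (deposit($100)): balance=$1100.00 total_interest=$0.00
After 2 (year_end (apply 8% annual interest)): balance=$1188.00 total_interest=$88.00
After 3 (year_end (apply 8% annual interest)): balance=$1283.04 total_interest=$183.04
After 4 (year_end (apply 8% annual interest)): balance=$1385.68 total_interest=$285.68
After 5 (month_end (apply 2% monthly interest)): balance=$1413.39 total_interest=$313.39
After 6 (year_end (apply 8% annual interest)): balance=$1526.46 total_interest=$426.46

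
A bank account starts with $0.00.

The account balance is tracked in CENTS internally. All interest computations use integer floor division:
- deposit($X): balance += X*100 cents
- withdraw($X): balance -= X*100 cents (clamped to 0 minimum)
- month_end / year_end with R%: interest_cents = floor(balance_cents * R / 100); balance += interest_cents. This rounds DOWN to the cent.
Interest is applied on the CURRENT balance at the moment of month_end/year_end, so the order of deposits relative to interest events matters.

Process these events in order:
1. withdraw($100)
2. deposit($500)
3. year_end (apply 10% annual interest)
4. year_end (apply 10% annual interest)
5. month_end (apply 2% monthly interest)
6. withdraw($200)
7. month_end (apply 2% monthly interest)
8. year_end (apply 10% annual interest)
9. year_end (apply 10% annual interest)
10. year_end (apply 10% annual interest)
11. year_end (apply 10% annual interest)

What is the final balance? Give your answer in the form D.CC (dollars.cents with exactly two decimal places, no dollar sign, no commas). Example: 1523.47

Answer: 622.86

Derivation:
After 1 (withdraw($100)): balance=$0.00 total_interest=$0.00
After 2 (deposit($500)): balance=$500.00 total_interest=$0.00
After 3 (year_end (apply 10% annual interest)): balance=$550.00 total_interest=$50.00
After 4 (year_end (apply 10% annual interest)): balance=$605.00 total_interest=$105.00
After 5 (month_end (apply 2% monthly interest)): balance=$617.10 total_interest=$117.10
After 6 (withdraw($200)): balance=$417.10 total_interest=$117.10
After 7 (month_end (apply 2% monthly interest)): balance=$425.44 total_interest=$125.44
After 8 (year_end (apply 10% annual interest)): balance=$467.98 total_interest=$167.98
After 9 (year_end (apply 10% annual interest)): balance=$514.77 total_interest=$214.77
After 10 (year_end (apply 10% annual interest)): balance=$566.24 total_interest=$266.24
After 11 (year_end (apply 10% annual interest)): balance=$622.86 total_interest=$322.86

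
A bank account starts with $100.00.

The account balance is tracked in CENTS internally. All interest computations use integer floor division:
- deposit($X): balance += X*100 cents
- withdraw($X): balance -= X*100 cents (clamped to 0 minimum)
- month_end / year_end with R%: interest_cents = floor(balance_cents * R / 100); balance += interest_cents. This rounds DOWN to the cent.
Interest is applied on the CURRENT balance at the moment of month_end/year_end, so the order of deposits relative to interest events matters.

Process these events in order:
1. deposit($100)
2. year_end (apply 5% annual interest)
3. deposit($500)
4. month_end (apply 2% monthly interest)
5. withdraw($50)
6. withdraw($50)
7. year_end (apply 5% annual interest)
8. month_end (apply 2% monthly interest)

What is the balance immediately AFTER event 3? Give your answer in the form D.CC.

After 1 (deposit($100)): balance=$200.00 total_interest=$0.00
After 2 (year_end (apply 5% annual interest)): balance=$210.00 total_interest=$10.00
After 3 (deposit($500)): balance=$710.00 total_interest=$10.00

Answer: 710.00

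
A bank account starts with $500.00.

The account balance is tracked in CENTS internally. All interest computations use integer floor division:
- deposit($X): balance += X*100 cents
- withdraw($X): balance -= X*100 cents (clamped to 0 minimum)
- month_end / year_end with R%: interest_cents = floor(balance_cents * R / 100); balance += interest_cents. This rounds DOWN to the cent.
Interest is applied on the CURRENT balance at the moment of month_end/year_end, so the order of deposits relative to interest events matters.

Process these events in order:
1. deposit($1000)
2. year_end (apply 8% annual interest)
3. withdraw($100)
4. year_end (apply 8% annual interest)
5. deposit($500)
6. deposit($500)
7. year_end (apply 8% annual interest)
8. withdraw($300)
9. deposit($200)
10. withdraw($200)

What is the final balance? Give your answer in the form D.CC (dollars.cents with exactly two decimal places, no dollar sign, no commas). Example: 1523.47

Answer: 2552.92

Derivation:
After 1 (deposit($1000)): balance=$1500.00 total_interest=$0.00
After 2 (year_end (apply 8% annual interest)): balance=$1620.00 total_interest=$120.00
After 3 (withdraw($100)): balance=$1520.00 total_interest=$120.00
After 4 (year_end (apply 8% annual interest)): balance=$1641.60 total_interest=$241.60
After 5 (deposit($500)): balance=$2141.60 total_interest=$241.60
After 6 (deposit($500)): balance=$2641.60 total_interest=$241.60
After 7 (year_end (apply 8% annual interest)): balance=$2852.92 total_interest=$452.92
After 8 (withdraw($300)): balance=$2552.92 total_interest=$452.92
After 9 (deposit($200)): balance=$2752.92 total_interest=$452.92
After 10 (withdraw($200)): balance=$2552.92 total_interest=$452.92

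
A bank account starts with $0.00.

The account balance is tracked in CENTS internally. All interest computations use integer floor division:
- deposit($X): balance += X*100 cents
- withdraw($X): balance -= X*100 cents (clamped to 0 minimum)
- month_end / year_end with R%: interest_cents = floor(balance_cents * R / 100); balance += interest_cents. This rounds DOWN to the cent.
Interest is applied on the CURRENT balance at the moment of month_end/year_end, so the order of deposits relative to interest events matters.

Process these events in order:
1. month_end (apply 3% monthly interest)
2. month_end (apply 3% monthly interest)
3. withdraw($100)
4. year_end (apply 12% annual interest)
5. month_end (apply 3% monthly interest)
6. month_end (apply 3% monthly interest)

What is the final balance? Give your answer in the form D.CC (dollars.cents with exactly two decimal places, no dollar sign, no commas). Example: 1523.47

Answer: 0.00

Derivation:
After 1 (month_end (apply 3% monthly interest)): balance=$0.00 total_interest=$0.00
After 2 (month_end (apply 3% monthly interest)): balance=$0.00 total_interest=$0.00
After 3 (withdraw($100)): balance=$0.00 total_interest=$0.00
After 4 (year_end (apply 12% annual interest)): balance=$0.00 total_interest=$0.00
After 5 (month_end (apply 3% monthly interest)): balance=$0.00 total_interest=$0.00
After 6 (month_end (apply 3% monthly interest)): balance=$0.00 total_interest=$0.00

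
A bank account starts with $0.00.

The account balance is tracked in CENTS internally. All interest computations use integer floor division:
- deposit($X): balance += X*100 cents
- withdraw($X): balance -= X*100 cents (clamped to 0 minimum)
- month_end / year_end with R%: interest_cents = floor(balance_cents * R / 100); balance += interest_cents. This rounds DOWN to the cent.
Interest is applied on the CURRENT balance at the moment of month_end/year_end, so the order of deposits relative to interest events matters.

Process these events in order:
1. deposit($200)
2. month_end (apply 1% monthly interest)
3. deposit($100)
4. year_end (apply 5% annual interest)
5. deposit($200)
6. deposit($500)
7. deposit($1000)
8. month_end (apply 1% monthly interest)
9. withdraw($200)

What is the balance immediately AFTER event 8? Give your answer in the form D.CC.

After 1 (deposit($200)): balance=$200.00 total_interest=$0.00
After 2 (month_end (apply 1% monthly interest)): balance=$202.00 total_interest=$2.00
After 3 (deposit($100)): balance=$302.00 total_interest=$2.00
After 4 (year_end (apply 5% annual interest)): balance=$317.10 total_interest=$17.10
After 5 (deposit($200)): balance=$517.10 total_interest=$17.10
After 6 (deposit($500)): balance=$1017.10 total_interest=$17.10
After 7 (deposit($1000)): balance=$2017.10 total_interest=$17.10
After 8 (month_end (apply 1% monthly interest)): balance=$2037.27 total_interest=$37.27

Answer: 2037.27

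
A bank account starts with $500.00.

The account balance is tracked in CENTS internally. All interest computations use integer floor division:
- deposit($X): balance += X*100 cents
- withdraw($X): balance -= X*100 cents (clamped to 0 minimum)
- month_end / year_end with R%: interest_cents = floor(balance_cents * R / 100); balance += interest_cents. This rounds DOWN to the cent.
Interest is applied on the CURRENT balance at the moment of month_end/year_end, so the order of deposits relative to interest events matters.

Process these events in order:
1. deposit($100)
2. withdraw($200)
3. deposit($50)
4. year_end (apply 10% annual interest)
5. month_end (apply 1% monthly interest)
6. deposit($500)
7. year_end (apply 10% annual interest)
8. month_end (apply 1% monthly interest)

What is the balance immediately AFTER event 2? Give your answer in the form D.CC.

After 1 (deposit($100)): balance=$600.00 total_interest=$0.00
After 2 (withdraw($200)): balance=$400.00 total_interest=$0.00

Answer: 400.00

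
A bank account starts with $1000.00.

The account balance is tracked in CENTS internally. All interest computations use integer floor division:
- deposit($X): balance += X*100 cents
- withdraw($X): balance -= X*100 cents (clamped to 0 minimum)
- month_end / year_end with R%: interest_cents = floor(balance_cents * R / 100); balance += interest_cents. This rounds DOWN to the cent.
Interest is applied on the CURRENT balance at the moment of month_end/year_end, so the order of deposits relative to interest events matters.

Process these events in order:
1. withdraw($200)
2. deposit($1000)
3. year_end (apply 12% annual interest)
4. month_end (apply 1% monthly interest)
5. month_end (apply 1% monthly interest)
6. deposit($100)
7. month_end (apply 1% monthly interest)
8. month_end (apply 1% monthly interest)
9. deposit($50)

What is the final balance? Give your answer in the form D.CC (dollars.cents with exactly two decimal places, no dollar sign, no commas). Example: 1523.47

Answer: 2249.86

Derivation:
After 1 (withdraw($200)): balance=$800.00 total_interest=$0.00
After 2 (deposit($1000)): balance=$1800.00 total_interest=$0.00
After 3 (year_end (apply 12% annual interest)): balance=$2016.00 total_interest=$216.00
After 4 (month_end (apply 1% monthly interest)): balance=$2036.16 total_interest=$236.16
After 5 (month_end (apply 1% monthly interest)): balance=$2056.52 total_interest=$256.52
After 6 (deposit($100)): balance=$2156.52 total_interest=$256.52
After 7 (month_end (apply 1% monthly interest)): balance=$2178.08 total_interest=$278.08
After 8 (month_end (apply 1% monthly interest)): balance=$2199.86 total_interest=$299.86
After 9 (deposit($50)): balance=$2249.86 total_interest=$299.86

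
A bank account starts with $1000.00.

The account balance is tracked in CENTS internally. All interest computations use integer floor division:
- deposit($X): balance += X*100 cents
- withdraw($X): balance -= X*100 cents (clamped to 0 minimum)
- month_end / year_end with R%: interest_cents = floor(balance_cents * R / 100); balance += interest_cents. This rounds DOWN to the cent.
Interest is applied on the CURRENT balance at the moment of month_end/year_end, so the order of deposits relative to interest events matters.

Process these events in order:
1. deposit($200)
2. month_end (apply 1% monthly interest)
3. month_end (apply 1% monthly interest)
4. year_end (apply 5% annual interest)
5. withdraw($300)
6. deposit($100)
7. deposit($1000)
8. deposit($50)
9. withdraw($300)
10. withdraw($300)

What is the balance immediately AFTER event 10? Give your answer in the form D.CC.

After 1 (deposit($200)): balance=$1200.00 total_interest=$0.00
After 2 (month_end (apply 1% monthly interest)): balance=$1212.00 total_interest=$12.00
After 3 (month_end (apply 1% monthly interest)): balance=$1224.12 total_interest=$24.12
After 4 (year_end (apply 5% annual interest)): balance=$1285.32 total_interest=$85.32
After 5 (withdraw($300)): balance=$985.32 total_interest=$85.32
After 6 (deposit($100)): balance=$1085.32 total_interest=$85.32
After 7 (deposit($1000)): balance=$2085.32 total_interest=$85.32
After 8 (deposit($50)): balance=$2135.32 total_interest=$85.32
After 9 (withdraw($300)): balance=$1835.32 total_interest=$85.32
After 10 (withdraw($300)): balance=$1535.32 total_interest=$85.32

Answer: 1535.32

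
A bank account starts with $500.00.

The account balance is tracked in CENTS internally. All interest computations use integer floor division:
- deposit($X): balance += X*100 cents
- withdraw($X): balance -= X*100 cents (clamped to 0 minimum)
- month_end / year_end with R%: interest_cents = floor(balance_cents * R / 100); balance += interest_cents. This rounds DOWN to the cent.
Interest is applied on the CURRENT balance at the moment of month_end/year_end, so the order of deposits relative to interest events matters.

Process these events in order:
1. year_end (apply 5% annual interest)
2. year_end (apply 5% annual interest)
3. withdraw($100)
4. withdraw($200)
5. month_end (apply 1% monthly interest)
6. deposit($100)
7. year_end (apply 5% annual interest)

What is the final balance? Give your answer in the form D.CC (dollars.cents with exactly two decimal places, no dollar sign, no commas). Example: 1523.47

Answer: 371.44

Derivation:
After 1 (year_end (apply 5% annual interest)): balance=$525.00 total_interest=$25.00
After 2 (year_end (apply 5% annual interest)): balance=$551.25 total_interest=$51.25
After 3 (withdraw($100)): balance=$451.25 total_interest=$51.25
After 4 (withdraw($200)): balance=$251.25 total_interest=$51.25
After 5 (month_end (apply 1% monthly interest)): balance=$253.76 total_interest=$53.76
After 6 (deposit($100)): balance=$353.76 total_interest=$53.76
After 7 (year_end (apply 5% annual interest)): balance=$371.44 total_interest=$71.44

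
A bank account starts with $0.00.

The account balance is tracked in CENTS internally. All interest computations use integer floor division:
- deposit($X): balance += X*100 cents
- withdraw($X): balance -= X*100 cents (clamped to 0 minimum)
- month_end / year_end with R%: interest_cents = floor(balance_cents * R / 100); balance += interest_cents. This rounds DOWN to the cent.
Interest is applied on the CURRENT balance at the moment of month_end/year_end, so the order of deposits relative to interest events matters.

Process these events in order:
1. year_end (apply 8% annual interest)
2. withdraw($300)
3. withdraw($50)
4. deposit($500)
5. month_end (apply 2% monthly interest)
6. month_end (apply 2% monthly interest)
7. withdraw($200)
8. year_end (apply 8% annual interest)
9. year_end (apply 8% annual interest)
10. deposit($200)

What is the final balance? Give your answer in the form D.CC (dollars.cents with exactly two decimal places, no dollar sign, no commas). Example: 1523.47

After 1 (year_end (apply 8% annual interest)): balance=$0.00 total_interest=$0.00
After 2 (withdraw($300)): balance=$0.00 total_interest=$0.00
After 3 (withdraw($50)): balance=$0.00 total_interest=$0.00
After 4 (deposit($500)): balance=$500.00 total_interest=$0.00
After 5 (month_end (apply 2% monthly interest)): balance=$510.00 total_interest=$10.00
After 6 (month_end (apply 2% monthly interest)): balance=$520.20 total_interest=$20.20
After 7 (withdraw($200)): balance=$320.20 total_interest=$20.20
After 8 (year_end (apply 8% annual interest)): balance=$345.81 total_interest=$45.81
After 9 (year_end (apply 8% annual interest)): balance=$373.47 total_interest=$73.47
After 10 (deposit($200)): balance=$573.47 total_interest=$73.47

Answer: 573.47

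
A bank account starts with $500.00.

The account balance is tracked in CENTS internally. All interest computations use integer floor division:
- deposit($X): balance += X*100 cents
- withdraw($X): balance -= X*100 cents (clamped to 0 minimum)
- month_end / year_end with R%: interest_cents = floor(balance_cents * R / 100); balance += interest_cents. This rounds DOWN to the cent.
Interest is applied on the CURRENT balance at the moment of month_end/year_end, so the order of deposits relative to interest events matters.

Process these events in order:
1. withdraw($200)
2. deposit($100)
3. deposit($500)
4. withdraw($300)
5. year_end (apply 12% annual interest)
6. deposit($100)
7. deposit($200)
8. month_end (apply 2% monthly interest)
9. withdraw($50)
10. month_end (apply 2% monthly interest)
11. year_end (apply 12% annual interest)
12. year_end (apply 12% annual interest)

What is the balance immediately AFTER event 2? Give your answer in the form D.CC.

After 1 (withdraw($200)): balance=$300.00 total_interest=$0.00
After 2 (deposit($100)): balance=$400.00 total_interest=$0.00

Answer: 400.00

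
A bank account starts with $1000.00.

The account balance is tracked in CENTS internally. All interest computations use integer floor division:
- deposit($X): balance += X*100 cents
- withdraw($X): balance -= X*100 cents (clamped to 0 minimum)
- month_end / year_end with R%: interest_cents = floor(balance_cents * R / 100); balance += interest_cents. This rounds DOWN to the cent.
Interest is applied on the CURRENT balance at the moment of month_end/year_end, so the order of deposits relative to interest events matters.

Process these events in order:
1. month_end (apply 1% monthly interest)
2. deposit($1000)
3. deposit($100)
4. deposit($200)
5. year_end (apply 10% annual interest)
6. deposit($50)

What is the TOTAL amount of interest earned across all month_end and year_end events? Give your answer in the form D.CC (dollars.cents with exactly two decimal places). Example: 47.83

Answer: 241.00

Derivation:
After 1 (month_end (apply 1% monthly interest)): balance=$1010.00 total_interest=$10.00
After 2 (deposit($1000)): balance=$2010.00 total_interest=$10.00
After 3 (deposit($100)): balance=$2110.00 total_interest=$10.00
After 4 (deposit($200)): balance=$2310.00 total_interest=$10.00
After 5 (year_end (apply 10% annual interest)): balance=$2541.00 total_interest=$241.00
After 6 (deposit($50)): balance=$2591.00 total_interest=$241.00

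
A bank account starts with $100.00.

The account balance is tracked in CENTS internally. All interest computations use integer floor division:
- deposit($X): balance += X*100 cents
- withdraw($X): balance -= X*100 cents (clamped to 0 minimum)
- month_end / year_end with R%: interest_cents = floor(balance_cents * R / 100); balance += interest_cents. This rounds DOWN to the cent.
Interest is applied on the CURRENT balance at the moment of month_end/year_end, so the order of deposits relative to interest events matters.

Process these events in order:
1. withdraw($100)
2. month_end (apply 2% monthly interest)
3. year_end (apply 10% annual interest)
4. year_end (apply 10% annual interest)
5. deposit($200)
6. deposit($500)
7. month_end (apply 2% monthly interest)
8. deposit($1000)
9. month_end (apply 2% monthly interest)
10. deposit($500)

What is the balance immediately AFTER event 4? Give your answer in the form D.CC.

Answer: 0.00

Derivation:
After 1 (withdraw($100)): balance=$0.00 total_interest=$0.00
After 2 (month_end (apply 2% monthly interest)): balance=$0.00 total_interest=$0.00
After 3 (year_end (apply 10% annual interest)): balance=$0.00 total_interest=$0.00
After 4 (year_end (apply 10% annual interest)): balance=$0.00 total_interest=$0.00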